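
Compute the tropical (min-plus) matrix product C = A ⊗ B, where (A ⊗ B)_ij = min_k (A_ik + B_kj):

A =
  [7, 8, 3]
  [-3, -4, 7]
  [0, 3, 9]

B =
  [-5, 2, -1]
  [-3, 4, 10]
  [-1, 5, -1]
A ⊗ B =
  [2, 8, 2]
  [-8, -1, -4]
  [-5, 2, -1]

Apply the min-plus product entry-by-entry:
  C[0][0] = min over k of (A[0][0] + B[0][0] = 7 + -5 = 2, A[0][1] + B[1][0] = 8 + -3 = 5, A[0][2] + B[2][0] = 3 + -1 = 2) = 2 (attained at k = 0)
  C[0][1] = min over k of (A[0][0] + B[0][1] = 7 + 2 = 9, A[0][1] + B[1][1] = 8 + 4 = 12, A[0][2] + B[2][1] = 3 + 5 = 8) = 8 (attained at k = 2)
  C[0][2] = min over k of (A[0][0] + B[0][2] = 7 + -1 = 6, A[0][1] + B[1][2] = 8 + 10 = 18, A[0][2] + B[2][2] = 3 + -1 = 2) = 2 (attained at k = 2)
  C[1][0] = min over k of (A[1][0] + B[0][0] = -3 + -5 = -8, A[1][1] + B[1][0] = -4 + -3 = -7, A[1][2] + B[2][0] = 7 + -1 = 6) = -8 (attained at k = 0)
  C[1][1] = min over k of (A[1][0] + B[0][1] = -3 + 2 = -1, A[1][1] + B[1][1] = -4 + 4 = 0, A[1][2] + B[2][1] = 7 + 5 = 12) = -1 (attained at k = 0)
  C[1][2] = min over k of (A[1][0] + B[0][2] = -3 + -1 = -4, A[1][1] + B[1][2] = -4 + 10 = 6, A[1][2] + B[2][2] = 7 + -1 = 6) = -4 (attained at k = 0)
  C[2][0] = min over k of (A[2][0] + B[0][0] = 0 + -5 = -5, A[2][1] + B[1][0] = 3 + -3 = 0, A[2][2] + B[2][0] = 9 + -1 = 8) = -5 (attained at k = 0)
  C[2][1] = min over k of (A[2][0] + B[0][1] = 0 + 2 = 2, A[2][1] + B[1][1] = 3 + 4 = 7, A[2][2] + B[2][1] = 9 + 5 = 14) = 2 (attained at k = 0)
  C[2][2] = min over k of (A[2][0] + B[0][2] = 0 + -1 = -1, A[2][1] + B[1][2] = 3 + 10 = 13, A[2][2] + B[2][2] = 9 + -1 = 8) = -1 (attained at k = 0)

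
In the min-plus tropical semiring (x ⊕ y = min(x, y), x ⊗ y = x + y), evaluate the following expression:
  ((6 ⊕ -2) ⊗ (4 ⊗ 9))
((6 ⊕ -2) ⊗ (4 ⊗ 9)) = 11

Expand innermost to outermost. Recall ⊕ takes the minimum of its arguments and ⊗ takes their sum. Working out the expression ((6 ⊕ -2) ⊗ (4 ⊗ 9)) gives 11.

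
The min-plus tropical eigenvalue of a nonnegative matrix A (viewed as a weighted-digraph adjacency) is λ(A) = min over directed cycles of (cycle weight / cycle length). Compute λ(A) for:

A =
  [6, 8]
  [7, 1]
λ(A) = 1

Enumerate directed cycles and compute their means (weight / length). Sample:
  cycle 0 → 0: weight = 6, length = 1, mean = 6/1 ≈ 6.000
  cycle 1 → 1: weight = 1, length = 1, mean = 1/1 ≈ 1.000
  cycle 0 → 1 → 0: weight = 15, length = 2, mean = 15/2 ≈ 7.500
  cycle 1 → 0 → 1: weight = 15, length = 2, mean = 15/2 ≈ 7.500
Minimum mean = 1.000, attained e.g. along the cycle 1 → 1 with weight 1 and length 1. So λ(A) = 1/1 = 1.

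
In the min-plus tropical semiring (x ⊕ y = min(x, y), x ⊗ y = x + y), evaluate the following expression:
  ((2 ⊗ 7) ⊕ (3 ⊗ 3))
((2 ⊗ 7) ⊕ (3 ⊗ 3)) = 6

Expand innermost to outermost. Recall ⊕ takes the minimum of its arguments and ⊗ takes their sum. Working out the expression ((2 ⊗ 7) ⊕ (3 ⊗ 3)) gives 6.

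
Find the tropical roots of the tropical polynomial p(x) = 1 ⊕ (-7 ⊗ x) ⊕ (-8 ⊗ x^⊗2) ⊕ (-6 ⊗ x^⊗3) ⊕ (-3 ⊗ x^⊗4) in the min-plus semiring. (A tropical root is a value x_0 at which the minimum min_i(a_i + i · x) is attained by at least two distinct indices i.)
Roots: {-3, -2, 1, 8}

Each tropical root is a break point of the lower envelope of the lines y = a_i + i · x (there are 5 lines, with slopes 0, 1, ..., 4). Only the lines that attain the minimum somewhere contribute to roots; other lines are dominated. Here the surviving (envelope) indices are i = 4, i = 3, i = 2, i = 1, i = 0.
Intersections between consecutive envelope lines give the roots: for adjacent envelope indices i < j the intersection is x = (a_i − a_j) / (j − i). Reading off the sorted break points: {-3, -2, 1, 8}.
Verification: at each break x_0, at least two indices attain the minimum of min_i(a_i + i · x_0).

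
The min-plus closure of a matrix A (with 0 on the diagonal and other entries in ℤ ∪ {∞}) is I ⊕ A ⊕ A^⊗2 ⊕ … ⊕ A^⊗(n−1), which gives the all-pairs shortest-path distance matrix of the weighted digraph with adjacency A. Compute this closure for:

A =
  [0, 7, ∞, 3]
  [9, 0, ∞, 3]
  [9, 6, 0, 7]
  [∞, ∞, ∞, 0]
Closure =
  [0, 7, ∞, 3]
  [9, 0, ∞, 3]
  [9, 6, 0, 7]
  [∞, ∞, ∞, 0]

This is the Floyd-Warshall all-pairs shortest-path computation. For each intermediate vertex k = 0, 1, …, 3, update dist[i][j] ← min(dist[i][j], dist[i][k] + dist[k][j]). The final matrix gives, for each (i, j), the minimum total weight of any directed path from i to j (possibly empty when i = j).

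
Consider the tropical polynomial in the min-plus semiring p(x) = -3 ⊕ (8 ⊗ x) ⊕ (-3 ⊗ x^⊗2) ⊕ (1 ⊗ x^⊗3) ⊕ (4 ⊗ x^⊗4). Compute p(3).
p(3) = -3

A tropical monomial a ⊗ x^⊗i evaluates to a + i · x. Evaluating each term at x = 3:
  Term 0 contributes -3 + 0 · 3 = -3
  Term 1 contributes 8 + 1 · 3 = 11
  Term 2 contributes -3 + 2 · 3 = 3
  Term 3 contributes 1 + 3 · 3 = 10
  Term 4 contributes 4 + 4 · 3 = 16
p(3) = ⊕ of these = min[-3, 11, 3, 10, 16] = -3.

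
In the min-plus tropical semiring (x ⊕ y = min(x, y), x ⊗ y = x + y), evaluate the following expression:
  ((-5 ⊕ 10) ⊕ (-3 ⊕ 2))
((-5 ⊕ 10) ⊕ (-3 ⊕ 2)) = -5

Expand innermost to outermost. Recall ⊕ takes the minimum of its arguments and ⊗ takes their sum. Working out the expression ((-5 ⊕ 10) ⊕ (-3 ⊕ 2)) gives -5.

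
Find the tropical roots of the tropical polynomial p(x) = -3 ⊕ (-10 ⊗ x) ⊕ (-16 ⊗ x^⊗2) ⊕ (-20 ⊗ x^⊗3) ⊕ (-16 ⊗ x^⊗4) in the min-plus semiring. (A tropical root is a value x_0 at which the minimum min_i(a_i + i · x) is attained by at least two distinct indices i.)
Roots: {-4, 4, 6, 7}

Each tropical root is a break point of the lower envelope of the lines y = a_i + i · x (there are 5 lines, with slopes 0, 1, ..., 4). Only the lines that attain the minimum somewhere contribute to roots; other lines are dominated. Here the surviving (envelope) indices are i = 4, i = 3, i = 2, i = 1, i = 0.
Intersections between consecutive envelope lines give the roots: for adjacent envelope indices i < j the intersection is x = (a_i − a_j) / (j − i). Reading off the sorted break points: {-4, 4, 6, 7}.
Verification: at each break x_0, at least two indices attain the minimum of min_i(a_i + i · x_0).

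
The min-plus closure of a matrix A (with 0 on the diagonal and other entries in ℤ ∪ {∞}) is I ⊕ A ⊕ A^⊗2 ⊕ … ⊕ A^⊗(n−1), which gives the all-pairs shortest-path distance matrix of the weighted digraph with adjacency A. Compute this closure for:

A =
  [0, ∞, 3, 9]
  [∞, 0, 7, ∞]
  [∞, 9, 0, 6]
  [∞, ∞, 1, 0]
Closure =
  [0, 12, 3, 9]
  [∞, 0, 7, 13]
  [∞, 9, 0, 6]
  [∞, 10, 1, 0]

This is the Floyd-Warshall all-pairs shortest-path computation. For each intermediate vertex k = 0, 1, …, 3, update dist[i][j] ← min(dist[i][j], dist[i][k] + dist[k][j]). The final matrix gives, for each (i, j), the minimum total weight of any directed path from i to j (possibly empty when i = j).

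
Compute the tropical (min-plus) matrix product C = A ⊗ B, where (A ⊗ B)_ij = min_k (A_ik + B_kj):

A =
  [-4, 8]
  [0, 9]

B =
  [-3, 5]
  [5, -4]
A ⊗ B =
  [-7, 1]
  [-3, 5]

Apply the min-plus product entry-by-entry:
  C[0][0] = min over k of (A[0][0] + B[0][0] = -4 + -3 = -7, A[0][1] + B[1][0] = 8 + 5 = 13) = -7 (attained at k = 0)
  C[0][1] = min over k of (A[0][0] + B[0][1] = -4 + 5 = 1, A[0][1] + B[1][1] = 8 + -4 = 4) = 1 (attained at k = 0)
  C[1][0] = min over k of (A[1][0] + B[0][0] = 0 + -3 = -3, A[1][1] + B[1][0] = 9 + 5 = 14) = -3 (attained at k = 0)
  C[1][1] = min over k of (A[1][0] + B[0][1] = 0 + 5 = 5, A[1][1] + B[1][1] = 9 + -4 = 5) = 5 (attained at k = 0)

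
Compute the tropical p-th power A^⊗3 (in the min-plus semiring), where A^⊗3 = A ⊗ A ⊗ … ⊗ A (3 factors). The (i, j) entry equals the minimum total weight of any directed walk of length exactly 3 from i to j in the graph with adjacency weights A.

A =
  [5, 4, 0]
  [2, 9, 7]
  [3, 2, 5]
A^⊗3 =
  [4, 7, 3]
  [5, 4, 7]
  [6, 5, 4]

Each entry (A^⊗3)_ij equals the minimum over all length-3 walks i = v_0 → v_1 → … → v_3 = j of Σ_t A[v_t][v_{t+1}]. For example, for (i, j) = (0, 2) we minimise over 9 possible intermediate vertex sequences; the minimum is 3, attained along the walk 0 → 2 → 0 → 2.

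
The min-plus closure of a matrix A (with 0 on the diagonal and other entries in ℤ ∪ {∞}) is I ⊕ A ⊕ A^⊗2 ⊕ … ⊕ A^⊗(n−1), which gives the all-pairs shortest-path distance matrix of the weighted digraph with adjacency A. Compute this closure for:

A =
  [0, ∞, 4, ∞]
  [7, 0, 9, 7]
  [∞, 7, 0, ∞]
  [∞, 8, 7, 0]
Closure =
  [0, 11, 4, 18]
  [7, 0, 9, 7]
  [14, 7, 0, 14]
  [15, 8, 7, 0]

This is the Floyd-Warshall all-pairs shortest-path computation. For each intermediate vertex k = 0, 1, …, 3, update dist[i][j] ← min(dist[i][j], dist[i][k] + dist[k][j]). The final matrix gives, for each (i, j), the minimum total weight of any directed path from i to j (possibly empty when i = j).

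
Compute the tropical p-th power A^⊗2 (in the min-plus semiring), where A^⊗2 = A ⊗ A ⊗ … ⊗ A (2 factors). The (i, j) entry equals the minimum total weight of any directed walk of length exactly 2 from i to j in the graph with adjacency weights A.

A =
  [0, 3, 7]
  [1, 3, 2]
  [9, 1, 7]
A^⊗2 =
  [0, 3, 5]
  [1, 3, 5]
  [2, 4, 3]

Each entry (A^⊗2)_ij equals the minimum over all length-2 walks i = v_0 → v_1 → … → v_2 = j of Σ_t A[v_t][v_{t+1}]. For example, for (i, j) = (0, 2) we minimise over 3 possible intermediate vertex sequences; the minimum is 5, attained along the walk 0 → 1 → 2.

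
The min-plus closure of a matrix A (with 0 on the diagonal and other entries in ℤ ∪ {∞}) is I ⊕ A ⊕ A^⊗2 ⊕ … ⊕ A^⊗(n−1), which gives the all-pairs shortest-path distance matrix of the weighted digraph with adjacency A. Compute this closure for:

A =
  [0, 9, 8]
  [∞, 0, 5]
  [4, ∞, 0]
Closure =
  [0, 9, 8]
  [9, 0, 5]
  [4, 13, 0]

This is the Floyd-Warshall all-pairs shortest-path computation. For each intermediate vertex k = 0, 1, …, 2, update dist[i][j] ← min(dist[i][j], dist[i][k] + dist[k][j]). The final matrix gives, for each (i, j), the minimum total weight of any directed path from i to j (possibly empty when i = j).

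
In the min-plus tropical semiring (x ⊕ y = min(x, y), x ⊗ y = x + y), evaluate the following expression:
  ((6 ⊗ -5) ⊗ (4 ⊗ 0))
((6 ⊗ -5) ⊗ (4 ⊗ 0)) = 5

Expand innermost to outermost. Recall ⊕ takes the minimum of its arguments and ⊗ takes their sum. Working out the expression ((6 ⊗ -5) ⊗ (4 ⊗ 0)) gives 5.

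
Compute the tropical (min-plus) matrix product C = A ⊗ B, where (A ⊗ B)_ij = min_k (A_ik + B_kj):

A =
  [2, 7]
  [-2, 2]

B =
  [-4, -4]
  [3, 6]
A ⊗ B =
  [-2, -2]
  [-6, -6]

Apply the min-plus product entry-by-entry:
  C[0][0] = min over k of (A[0][0] + B[0][0] = 2 + -4 = -2, A[0][1] + B[1][0] = 7 + 3 = 10) = -2 (attained at k = 0)
  C[0][1] = min over k of (A[0][0] + B[0][1] = 2 + -4 = -2, A[0][1] + B[1][1] = 7 + 6 = 13) = -2 (attained at k = 0)
  C[1][0] = min over k of (A[1][0] + B[0][0] = -2 + -4 = -6, A[1][1] + B[1][0] = 2 + 3 = 5) = -6 (attained at k = 0)
  C[1][1] = min over k of (A[1][0] + B[0][1] = -2 + -4 = -6, A[1][1] + B[1][1] = 2 + 6 = 8) = -6 (attained at k = 0)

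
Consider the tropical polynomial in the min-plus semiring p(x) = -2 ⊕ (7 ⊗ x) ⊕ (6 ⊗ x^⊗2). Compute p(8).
p(8) = -2

A tropical monomial a ⊗ x^⊗i evaluates to a + i · x. Evaluating each term at x = 8:
  Term 0 contributes -2 + 0 · 8 = -2
  Term 1 contributes 7 + 1 · 8 = 15
  Term 2 contributes 6 + 2 · 8 = 22
p(8) = ⊕ of these = min[-2, 15, 22] = -2.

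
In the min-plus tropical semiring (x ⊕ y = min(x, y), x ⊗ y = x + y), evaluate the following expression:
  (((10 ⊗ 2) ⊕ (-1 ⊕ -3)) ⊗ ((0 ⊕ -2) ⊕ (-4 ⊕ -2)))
(((10 ⊗ 2) ⊕ (-1 ⊕ -3)) ⊗ ((0 ⊕ -2) ⊕ (-4 ⊕ -2))) = -7

Expand innermost to outermost. Recall ⊕ takes the minimum of its arguments and ⊗ takes their sum. Working out the expression (((10 ⊗ 2) ⊕ (-1 ⊕ -3)) ⊗ ((0 ⊕ -2) ⊕ (-4 ⊕ -2))) gives -7.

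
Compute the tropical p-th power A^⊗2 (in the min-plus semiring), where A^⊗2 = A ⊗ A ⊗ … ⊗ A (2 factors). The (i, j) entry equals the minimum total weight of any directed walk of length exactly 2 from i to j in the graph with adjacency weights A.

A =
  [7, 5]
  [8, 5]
A^⊗2 =
  [13, 10]
  [13, 10]

Each entry (A^⊗2)_ij equals the minimum over all length-2 walks i = v_0 → v_1 → … → v_2 = j of Σ_t A[v_t][v_{t+1}]. For example, for (i, j) = (0, 1) we minimise over 2 possible intermediate vertex sequences; the minimum is 10, attained along the walk 0 → 1 → 1.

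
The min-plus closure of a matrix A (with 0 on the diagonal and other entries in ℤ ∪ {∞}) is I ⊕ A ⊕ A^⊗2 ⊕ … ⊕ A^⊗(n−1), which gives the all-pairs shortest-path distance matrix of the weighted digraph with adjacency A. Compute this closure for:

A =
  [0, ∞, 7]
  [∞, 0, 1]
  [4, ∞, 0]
Closure =
  [0, ∞, 7]
  [5, 0, 1]
  [4, ∞, 0]

This is the Floyd-Warshall all-pairs shortest-path computation. For each intermediate vertex k = 0, 1, …, 2, update dist[i][j] ← min(dist[i][j], dist[i][k] + dist[k][j]). The final matrix gives, for each (i, j), the minimum total weight of any directed path from i to j (possibly empty when i = j).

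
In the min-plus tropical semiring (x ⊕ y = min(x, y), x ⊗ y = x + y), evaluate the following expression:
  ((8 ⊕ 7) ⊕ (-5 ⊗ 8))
((8 ⊕ 7) ⊕ (-5 ⊗ 8)) = 3

Expand innermost to outermost. Recall ⊕ takes the minimum of its arguments and ⊗ takes their sum. Working out the expression ((8 ⊕ 7) ⊕ (-5 ⊗ 8)) gives 3.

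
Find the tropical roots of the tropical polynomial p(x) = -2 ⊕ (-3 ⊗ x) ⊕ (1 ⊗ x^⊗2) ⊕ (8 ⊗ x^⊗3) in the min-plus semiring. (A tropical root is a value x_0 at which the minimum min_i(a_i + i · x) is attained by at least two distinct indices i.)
Roots: {-7, -4, 1}

Each tropical root is a break point of the lower envelope of the lines y = a_i + i · x (there are 4 lines, with slopes 0, 1, ..., 3). Only the lines that attain the minimum somewhere contribute to roots; other lines are dominated. Here the surviving (envelope) indices are i = 3, i = 2, i = 1, i = 0.
Intersections between consecutive envelope lines give the roots: for adjacent envelope indices i < j the intersection is x = (a_i − a_j) / (j − i). Reading off the sorted break points: {-7, -4, 1}.
Verification: at each break x_0, at least two indices attain the minimum of min_i(a_i + i · x_0).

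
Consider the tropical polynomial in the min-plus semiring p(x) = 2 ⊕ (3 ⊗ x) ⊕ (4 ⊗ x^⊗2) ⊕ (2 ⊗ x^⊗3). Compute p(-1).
p(-1) = -1

A tropical monomial a ⊗ x^⊗i evaluates to a + i · x. Evaluating each term at x = -1:
  Term 0 contributes 2 + 0 · -1 = 2
  Term 1 contributes 3 + 1 · -1 = 2
  Term 2 contributes 4 + 2 · -1 = 2
  Term 3 contributes 2 + 3 · -1 = -1
p(-1) = ⊕ of these = min[2, 2, 2, -1] = -1.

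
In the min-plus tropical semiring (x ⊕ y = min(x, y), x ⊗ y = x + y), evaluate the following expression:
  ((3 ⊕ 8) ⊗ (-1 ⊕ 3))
((3 ⊕ 8) ⊗ (-1 ⊕ 3)) = 2

Expand innermost to outermost. Recall ⊕ takes the minimum of its arguments and ⊗ takes their sum. Working out the expression ((3 ⊕ 8) ⊗ (-1 ⊕ 3)) gives 2.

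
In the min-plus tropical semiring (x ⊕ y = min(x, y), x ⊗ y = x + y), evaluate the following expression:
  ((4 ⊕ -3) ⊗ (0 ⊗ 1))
((4 ⊕ -3) ⊗ (0 ⊗ 1)) = -2

Expand innermost to outermost. Recall ⊕ takes the minimum of its arguments and ⊗ takes their sum. Working out the expression ((4 ⊕ -3) ⊗ (0 ⊗ 1)) gives -2.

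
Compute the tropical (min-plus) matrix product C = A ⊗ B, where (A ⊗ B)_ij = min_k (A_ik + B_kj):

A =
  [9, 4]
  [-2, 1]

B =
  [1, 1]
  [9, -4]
A ⊗ B =
  [10, 0]
  [-1, -3]

Apply the min-plus product entry-by-entry:
  C[0][0] = min over k of (A[0][0] + B[0][0] = 9 + 1 = 10, A[0][1] + B[1][0] = 4 + 9 = 13) = 10 (attained at k = 0)
  C[0][1] = min over k of (A[0][0] + B[0][1] = 9 + 1 = 10, A[0][1] + B[1][1] = 4 + -4 = 0) = 0 (attained at k = 1)
  C[1][0] = min over k of (A[1][0] + B[0][0] = -2 + 1 = -1, A[1][1] + B[1][0] = 1 + 9 = 10) = -1 (attained at k = 0)
  C[1][1] = min over k of (A[1][0] + B[0][1] = -2 + 1 = -1, A[1][1] + B[1][1] = 1 + -4 = -3) = -3 (attained at k = 1)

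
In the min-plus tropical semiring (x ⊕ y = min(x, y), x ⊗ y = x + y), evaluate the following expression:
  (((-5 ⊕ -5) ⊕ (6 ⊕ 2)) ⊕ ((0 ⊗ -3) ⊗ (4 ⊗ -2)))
(((-5 ⊕ -5) ⊕ (6 ⊕ 2)) ⊕ ((0 ⊗ -3) ⊗ (4 ⊗ -2))) = -5

Expand innermost to outermost. Recall ⊕ takes the minimum of its arguments and ⊗ takes their sum. Working out the expression (((-5 ⊕ -5) ⊕ (6 ⊕ 2)) ⊕ ((0 ⊗ -3) ⊗ (4 ⊗ -2))) gives -5.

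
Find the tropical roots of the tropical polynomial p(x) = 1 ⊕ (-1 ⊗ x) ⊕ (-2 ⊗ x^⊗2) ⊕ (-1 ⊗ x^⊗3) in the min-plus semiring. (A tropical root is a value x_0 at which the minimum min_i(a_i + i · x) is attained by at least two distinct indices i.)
Roots: {-1, 1, 2}

Each tropical root is a break point of the lower envelope of the lines y = a_i + i · x (there are 4 lines, with slopes 0, 1, ..., 3). Only the lines that attain the minimum somewhere contribute to roots; other lines are dominated. Here the surviving (envelope) indices are i = 3, i = 2, i = 1, i = 0.
Intersections between consecutive envelope lines give the roots: for adjacent envelope indices i < j the intersection is x = (a_i − a_j) / (j − i). Reading off the sorted break points: {-1, 1, 2}.
Verification: at each break x_0, at least two indices attain the minimum of min_i(a_i + i · x_0).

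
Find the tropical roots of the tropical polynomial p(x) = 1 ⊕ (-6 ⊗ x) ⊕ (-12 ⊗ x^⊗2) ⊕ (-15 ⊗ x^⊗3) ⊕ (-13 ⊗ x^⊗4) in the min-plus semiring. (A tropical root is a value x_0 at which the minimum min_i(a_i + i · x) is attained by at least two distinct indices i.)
Roots: {-2, 3, 6, 7}

Each tropical root is a break point of the lower envelope of the lines y = a_i + i · x (there are 5 lines, with slopes 0, 1, ..., 4). Only the lines that attain the minimum somewhere contribute to roots; other lines are dominated. Here the surviving (envelope) indices are i = 4, i = 3, i = 2, i = 1, i = 0.
Intersections between consecutive envelope lines give the roots: for adjacent envelope indices i < j the intersection is x = (a_i − a_j) / (j − i). Reading off the sorted break points: {-2, 3, 6, 7}.
Verification: at each break x_0, at least two indices attain the minimum of min_i(a_i + i · x_0).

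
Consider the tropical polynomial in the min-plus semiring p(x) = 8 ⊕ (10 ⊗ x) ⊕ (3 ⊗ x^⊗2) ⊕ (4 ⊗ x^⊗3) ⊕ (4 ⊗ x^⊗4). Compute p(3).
p(3) = 8

A tropical monomial a ⊗ x^⊗i evaluates to a + i · x. Evaluating each term at x = 3:
  Term 0 contributes 8 + 0 · 3 = 8
  Term 1 contributes 10 + 1 · 3 = 13
  Term 2 contributes 3 + 2 · 3 = 9
  Term 3 contributes 4 + 3 · 3 = 13
  Term 4 contributes 4 + 4 · 3 = 16
p(3) = ⊕ of these = min[8, 13, 9, 13, 16] = 8.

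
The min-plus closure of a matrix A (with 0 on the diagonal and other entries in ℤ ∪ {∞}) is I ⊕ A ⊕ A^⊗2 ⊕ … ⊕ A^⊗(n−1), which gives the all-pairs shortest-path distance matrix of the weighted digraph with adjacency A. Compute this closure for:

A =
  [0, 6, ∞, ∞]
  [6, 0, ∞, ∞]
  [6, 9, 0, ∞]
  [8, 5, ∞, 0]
Closure =
  [0, 6, ∞, ∞]
  [6, 0, ∞, ∞]
  [6, 9, 0, ∞]
  [8, 5, ∞, 0]

This is the Floyd-Warshall all-pairs shortest-path computation. For each intermediate vertex k = 0, 1, …, 3, update dist[i][j] ← min(dist[i][j], dist[i][k] + dist[k][j]). The final matrix gives, for each (i, j), the minimum total weight of any directed path from i to j (possibly empty when i = j).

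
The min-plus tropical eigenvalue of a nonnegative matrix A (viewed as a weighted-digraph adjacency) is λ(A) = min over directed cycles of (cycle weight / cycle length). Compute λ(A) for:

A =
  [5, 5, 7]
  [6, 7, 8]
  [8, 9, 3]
λ(A) = 3

Enumerate directed cycles and compute their means (weight / length). Sample:
  cycle 0 → 0: weight = 5, length = 1, mean = 5/1 ≈ 5.000
  cycle 1 → 1: weight = 7, length = 1, mean = 7/1 ≈ 7.000
  cycle 2 → 2: weight = 3, length = 1, mean = 3/1 ≈ 3.000
  cycle 0 → 1 → 0: weight = 11, length = 2, mean = 11/2 ≈ 5.500
  cycle 0 → 2 → 0: weight = 15, length = 2, mean = 15/2 ≈ 7.500
  cycle 1 → 0 → 1: weight = 11, length = 2, mean = 11/2 ≈ 5.500
Minimum mean = 3.000, attained e.g. along the cycle 2 → 2 with weight 3 and length 1. So λ(A) = 3/1 = 3.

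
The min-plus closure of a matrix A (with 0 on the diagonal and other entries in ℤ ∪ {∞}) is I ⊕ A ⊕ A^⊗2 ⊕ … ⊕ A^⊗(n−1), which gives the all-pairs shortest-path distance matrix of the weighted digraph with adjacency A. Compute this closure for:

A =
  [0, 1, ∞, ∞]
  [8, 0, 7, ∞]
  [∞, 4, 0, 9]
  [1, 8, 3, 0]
Closure =
  [0, 1, 8, 17]
  [8, 0, 7, 16]
  [10, 4, 0, 9]
  [1, 2, 3, 0]

This is the Floyd-Warshall all-pairs shortest-path computation. For each intermediate vertex k = 0, 1, …, 3, update dist[i][j] ← min(dist[i][j], dist[i][k] + dist[k][j]). The final matrix gives, for each (i, j), the minimum total weight of any directed path from i to j (possibly empty when i = j).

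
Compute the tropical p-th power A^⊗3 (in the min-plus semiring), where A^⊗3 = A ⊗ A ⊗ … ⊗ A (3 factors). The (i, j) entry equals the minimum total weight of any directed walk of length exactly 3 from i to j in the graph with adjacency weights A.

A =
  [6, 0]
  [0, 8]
A^⊗3 =
  [6, 0]
  [0, 6]

Each entry (A^⊗3)_ij equals the minimum over all length-3 walks i = v_0 → v_1 → … → v_3 = j of Σ_t A[v_t][v_{t+1}]. For example, for (i, j) = (0, 1) we minimise over 4 possible intermediate vertex sequences; the minimum is 0, attained along the walk 0 → 1 → 0 → 1.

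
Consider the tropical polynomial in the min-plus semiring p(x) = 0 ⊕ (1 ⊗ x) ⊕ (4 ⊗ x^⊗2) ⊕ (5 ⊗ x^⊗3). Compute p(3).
p(3) = 0

A tropical monomial a ⊗ x^⊗i evaluates to a + i · x. Evaluating each term at x = 3:
  Term 0 contributes 0 + 0 · 3 = 0
  Term 1 contributes 1 + 1 · 3 = 4
  Term 2 contributes 4 + 2 · 3 = 10
  Term 3 contributes 5 + 3 · 3 = 14
p(3) = ⊕ of these = min[0, 4, 10, 14] = 0.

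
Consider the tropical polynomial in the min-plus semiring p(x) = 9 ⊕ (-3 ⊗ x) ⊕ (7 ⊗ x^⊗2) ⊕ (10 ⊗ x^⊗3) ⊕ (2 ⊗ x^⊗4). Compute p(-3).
p(-3) = -10

A tropical monomial a ⊗ x^⊗i evaluates to a + i · x. Evaluating each term at x = -3:
  Term 0 contributes 9 + 0 · -3 = 9
  Term 1 contributes -3 + 1 · -3 = -6
  Term 2 contributes 7 + 2 · -3 = 1
  Term 3 contributes 10 + 3 · -3 = 1
  Term 4 contributes 2 + 4 · -3 = -10
p(-3) = ⊕ of these = min[9, -6, 1, 1, -10] = -10.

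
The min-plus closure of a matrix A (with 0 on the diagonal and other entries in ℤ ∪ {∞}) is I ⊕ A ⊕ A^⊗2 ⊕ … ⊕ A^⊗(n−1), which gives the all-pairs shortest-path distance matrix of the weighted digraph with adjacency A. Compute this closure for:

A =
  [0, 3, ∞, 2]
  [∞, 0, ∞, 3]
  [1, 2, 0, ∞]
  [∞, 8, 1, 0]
Closure =
  [0, 3, 3, 2]
  [5, 0, 4, 3]
  [1, 2, 0, 3]
  [2, 3, 1, 0]

This is the Floyd-Warshall all-pairs shortest-path computation. For each intermediate vertex k = 0, 1, …, 3, update dist[i][j] ← min(dist[i][j], dist[i][k] + dist[k][j]). The final matrix gives, for each (i, j), the minimum total weight of any directed path from i to j (possibly empty when i = j).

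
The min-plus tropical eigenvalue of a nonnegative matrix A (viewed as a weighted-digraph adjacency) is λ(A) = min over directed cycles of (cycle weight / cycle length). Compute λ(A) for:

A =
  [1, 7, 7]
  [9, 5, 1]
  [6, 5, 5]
λ(A) = 1

Enumerate directed cycles and compute their means (weight / length). Sample:
  cycle 0 → 0: weight = 1, length = 1, mean = 1/1 ≈ 1.000
  cycle 1 → 1: weight = 5, length = 1, mean = 5/1 ≈ 5.000
  cycle 2 → 2: weight = 5, length = 1, mean = 5/1 ≈ 5.000
  cycle 0 → 1 → 0: weight = 16, length = 2, mean = 16/2 ≈ 8.000
  cycle 0 → 2 → 0: weight = 13, length = 2, mean = 13/2 ≈ 6.500
  cycle 1 → 0 → 1: weight = 16, length = 2, mean = 16/2 ≈ 8.000
Minimum mean = 1.000, attained e.g. along the cycle 0 → 0 with weight 1 and length 1. So λ(A) = 1/1 = 1.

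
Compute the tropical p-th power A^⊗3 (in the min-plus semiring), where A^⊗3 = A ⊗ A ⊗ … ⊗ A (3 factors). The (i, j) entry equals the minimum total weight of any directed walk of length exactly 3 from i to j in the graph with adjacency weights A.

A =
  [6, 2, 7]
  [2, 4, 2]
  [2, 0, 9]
A^⊗3 =
  [6, 4, 8]
  [4, 6, 4]
  [4, 2, 6]

Each entry (A^⊗3)_ij equals the minimum over all length-3 walks i = v_0 → v_1 → … → v_3 = j of Σ_t A[v_t][v_{t+1}]. For example, for (i, j) = (0, 2) we minimise over 9 possible intermediate vertex sequences; the minimum is 8, attained along the walk 0 → 1 → 1 → 2.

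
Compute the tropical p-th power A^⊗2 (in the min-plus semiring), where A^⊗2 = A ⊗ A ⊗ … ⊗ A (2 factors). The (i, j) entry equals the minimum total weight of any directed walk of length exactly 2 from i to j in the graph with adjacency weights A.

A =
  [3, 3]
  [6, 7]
A^⊗2 =
  [6, 6]
  [9, 9]

Each entry (A^⊗2)_ij equals the minimum over all length-2 walks i = v_0 → v_1 → … → v_2 = j of Σ_t A[v_t][v_{t+1}]. For example, for (i, j) = (0, 1) we minimise over 2 possible intermediate vertex sequences; the minimum is 6, attained along the walk 0 → 0 → 1.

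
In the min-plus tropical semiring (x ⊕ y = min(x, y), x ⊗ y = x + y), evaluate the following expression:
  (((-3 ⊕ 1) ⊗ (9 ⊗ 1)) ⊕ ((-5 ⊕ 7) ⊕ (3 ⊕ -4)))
(((-3 ⊕ 1) ⊗ (9 ⊗ 1)) ⊕ ((-5 ⊕ 7) ⊕ (3 ⊕ -4))) = -5

Expand innermost to outermost. Recall ⊕ takes the minimum of its arguments and ⊗ takes their sum. Working out the expression (((-3 ⊕ 1) ⊗ (9 ⊗ 1)) ⊕ ((-5 ⊕ 7) ⊕ (3 ⊕ -4))) gives -5.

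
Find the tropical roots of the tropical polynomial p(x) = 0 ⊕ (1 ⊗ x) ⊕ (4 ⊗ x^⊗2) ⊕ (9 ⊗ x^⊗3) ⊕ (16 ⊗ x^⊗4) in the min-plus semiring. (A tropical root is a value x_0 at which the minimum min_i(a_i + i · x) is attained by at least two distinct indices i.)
Roots: {-7, -5, -3, -1}

Each tropical root is a break point of the lower envelope of the lines y = a_i + i · x (there are 5 lines, with slopes 0, 1, ..., 4). Only the lines that attain the minimum somewhere contribute to roots; other lines are dominated. Here the surviving (envelope) indices are i = 4, i = 3, i = 2, i = 1, i = 0.
Intersections between consecutive envelope lines give the roots: for adjacent envelope indices i < j the intersection is x = (a_i − a_j) / (j − i). Reading off the sorted break points: {-7, -5, -3, -1}.
Verification: at each break x_0, at least two indices attain the minimum of min_i(a_i + i · x_0).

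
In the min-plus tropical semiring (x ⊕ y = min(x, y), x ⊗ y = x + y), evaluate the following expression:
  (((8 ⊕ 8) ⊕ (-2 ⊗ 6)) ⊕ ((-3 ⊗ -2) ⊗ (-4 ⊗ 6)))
(((8 ⊕ 8) ⊕ (-2 ⊗ 6)) ⊕ ((-3 ⊗ -2) ⊗ (-4 ⊗ 6))) = -3

Expand innermost to outermost. Recall ⊕ takes the minimum of its arguments and ⊗ takes their sum. Working out the expression (((8 ⊕ 8) ⊕ (-2 ⊗ 6)) ⊕ ((-3 ⊗ -2) ⊗ (-4 ⊗ 6))) gives -3.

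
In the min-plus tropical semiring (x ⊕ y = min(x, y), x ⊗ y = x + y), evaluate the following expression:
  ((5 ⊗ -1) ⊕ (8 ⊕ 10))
((5 ⊗ -1) ⊕ (8 ⊕ 10)) = 4

Expand innermost to outermost. Recall ⊕ takes the minimum of its arguments and ⊗ takes their sum. Working out the expression ((5 ⊗ -1) ⊕ (8 ⊕ 10)) gives 4.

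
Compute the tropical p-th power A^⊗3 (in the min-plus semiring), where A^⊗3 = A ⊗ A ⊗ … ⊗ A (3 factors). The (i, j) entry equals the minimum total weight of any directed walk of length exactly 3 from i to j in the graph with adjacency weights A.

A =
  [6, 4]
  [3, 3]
A^⊗3 =
  [10, 10]
  [9, 9]

Each entry (A^⊗3)_ij equals the minimum over all length-3 walks i = v_0 → v_1 → … → v_3 = j of Σ_t A[v_t][v_{t+1}]. For example, for (i, j) = (0, 1) we minimise over 4 possible intermediate vertex sequences; the minimum is 10, attained along the walk 0 → 1 → 1 → 1.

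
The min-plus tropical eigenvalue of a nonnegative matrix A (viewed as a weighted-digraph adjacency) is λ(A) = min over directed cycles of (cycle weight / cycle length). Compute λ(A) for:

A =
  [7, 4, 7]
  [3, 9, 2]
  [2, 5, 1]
λ(A) = 1

Enumerate directed cycles and compute their means (weight / length). Sample:
  cycle 0 → 0: weight = 7, length = 1, mean = 7/1 ≈ 7.000
  cycle 1 → 1: weight = 9, length = 1, mean = 9/1 ≈ 9.000
  cycle 2 → 2: weight = 1, length = 1, mean = 1/1 ≈ 1.000
  cycle 0 → 1 → 0: weight = 7, length = 2, mean = 7/2 ≈ 3.500
  cycle 0 → 2 → 0: weight = 9, length = 2, mean = 9/2 ≈ 4.500
  cycle 1 → 0 → 1: weight = 7, length = 2, mean = 7/2 ≈ 3.500
Minimum mean = 1.000, attained e.g. along the cycle 2 → 2 with weight 1 and length 1. So λ(A) = 1/1 = 1.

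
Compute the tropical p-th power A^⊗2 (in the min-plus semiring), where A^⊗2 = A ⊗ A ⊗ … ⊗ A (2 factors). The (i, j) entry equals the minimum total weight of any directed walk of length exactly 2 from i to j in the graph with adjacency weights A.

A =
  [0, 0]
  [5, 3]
A^⊗2 =
  [0, 0]
  [5, 5]

Each entry (A^⊗2)_ij equals the minimum over all length-2 walks i = v_0 → v_1 → … → v_2 = j of Σ_t A[v_t][v_{t+1}]. For example, for (i, j) = (0, 1) we minimise over 2 possible intermediate vertex sequences; the minimum is 0, attained along the walk 0 → 0 → 1.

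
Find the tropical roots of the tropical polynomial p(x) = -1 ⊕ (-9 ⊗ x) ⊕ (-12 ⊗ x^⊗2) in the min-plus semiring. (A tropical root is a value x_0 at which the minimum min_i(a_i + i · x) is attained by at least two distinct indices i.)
Roots: {3, 8}

Each tropical root is a break point of the lower envelope of the lines y = a_i + i · x (there are 3 lines, with slopes 0, 1, ..., 2). Only the lines that attain the minimum somewhere contribute to roots; other lines are dominated. Here the surviving (envelope) indices are i = 2, i = 1, i = 0.
Intersections between consecutive envelope lines give the roots: for adjacent envelope indices i < j the intersection is x = (a_i − a_j) / (j − i). Reading off the sorted break points: {3, 8}.
Verification: at each break x_0, at least two indices attain the minimum of min_i(a_i + i · x_0).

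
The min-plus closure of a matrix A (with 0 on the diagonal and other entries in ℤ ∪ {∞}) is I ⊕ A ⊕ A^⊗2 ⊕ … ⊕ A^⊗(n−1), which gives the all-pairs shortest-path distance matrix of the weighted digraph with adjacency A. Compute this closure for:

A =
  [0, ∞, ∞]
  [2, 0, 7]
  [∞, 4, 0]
Closure =
  [0, ∞, ∞]
  [2, 0, 7]
  [6, 4, 0]

This is the Floyd-Warshall all-pairs shortest-path computation. For each intermediate vertex k = 0, 1, …, 2, update dist[i][j] ← min(dist[i][j], dist[i][k] + dist[k][j]). The final matrix gives, for each (i, j), the minimum total weight of any directed path from i to j (possibly empty when i = j).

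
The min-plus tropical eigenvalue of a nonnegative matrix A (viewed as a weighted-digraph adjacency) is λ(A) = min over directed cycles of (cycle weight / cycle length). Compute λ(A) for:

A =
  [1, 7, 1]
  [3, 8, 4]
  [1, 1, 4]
λ(A) = 1

Enumerate directed cycles and compute their means (weight / length). Sample:
  cycle 0 → 0: weight = 1, length = 1, mean = 1/1 ≈ 1.000
  cycle 1 → 1: weight = 8, length = 1, mean = 8/1 ≈ 8.000
  cycle 2 → 2: weight = 4, length = 1, mean = 4/1 ≈ 4.000
  cycle 0 → 1 → 0: weight = 10, length = 2, mean = 10/2 ≈ 5.000
  cycle 0 → 2 → 0: weight = 2, length = 2, mean = 2/2 ≈ 1.000
  cycle 1 → 0 → 1: weight = 10, length = 2, mean = 10/2 ≈ 5.000
Minimum mean = 1.000, attained e.g. along the cycle 0 → 0 with weight 1 and length 1. So λ(A) = 1/1 = 1.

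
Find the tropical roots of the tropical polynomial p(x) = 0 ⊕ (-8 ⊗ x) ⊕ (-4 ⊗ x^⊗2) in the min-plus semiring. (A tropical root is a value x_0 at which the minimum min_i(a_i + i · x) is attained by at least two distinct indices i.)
Roots: {-4, 8}

Each tropical root is a break point of the lower envelope of the lines y = a_i + i · x (there are 3 lines, with slopes 0, 1, ..., 2). Only the lines that attain the minimum somewhere contribute to roots; other lines are dominated. Here the surviving (envelope) indices are i = 2, i = 1, i = 0.
Intersections between consecutive envelope lines give the roots: for adjacent envelope indices i < j the intersection is x = (a_i − a_j) / (j − i). Reading off the sorted break points: {-4, 8}.
Verification: at each break x_0, at least two indices attain the minimum of min_i(a_i + i · x_0).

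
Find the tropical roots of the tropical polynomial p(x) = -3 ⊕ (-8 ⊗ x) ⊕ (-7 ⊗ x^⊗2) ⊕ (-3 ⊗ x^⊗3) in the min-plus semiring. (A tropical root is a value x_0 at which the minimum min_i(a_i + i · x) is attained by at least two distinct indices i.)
Roots: {-4, -1, 5}

Each tropical root is a break point of the lower envelope of the lines y = a_i + i · x (there are 4 lines, with slopes 0, 1, ..., 3). Only the lines that attain the minimum somewhere contribute to roots; other lines are dominated. Here the surviving (envelope) indices are i = 3, i = 2, i = 1, i = 0.
Intersections between consecutive envelope lines give the roots: for adjacent envelope indices i < j the intersection is x = (a_i − a_j) / (j − i). Reading off the sorted break points: {-4, -1, 5}.
Verification: at each break x_0, at least two indices attain the minimum of min_i(a_i + i · x_0).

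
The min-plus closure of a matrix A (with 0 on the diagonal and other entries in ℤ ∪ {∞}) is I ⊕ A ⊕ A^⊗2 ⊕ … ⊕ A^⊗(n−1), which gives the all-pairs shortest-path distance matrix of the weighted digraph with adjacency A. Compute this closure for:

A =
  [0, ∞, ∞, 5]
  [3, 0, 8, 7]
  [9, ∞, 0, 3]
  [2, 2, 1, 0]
Closure =
  [0, 7, 6, 5]
  [3, 0, 8, 7]
  [5, 5, 0, 3]
  [2, 2, 1, 0]

This is the Floyd-Warshall all-pairs shortest-path computation. For each intermediate vertex k = 0, 1, …, 3, update dist[i][j] ← min(dist[i][j], dist[i][k] + dist[k][j]). The final matrix gives, for each (i, j), the minimum total weight of any directed path from i to j (possibly empty when i = j).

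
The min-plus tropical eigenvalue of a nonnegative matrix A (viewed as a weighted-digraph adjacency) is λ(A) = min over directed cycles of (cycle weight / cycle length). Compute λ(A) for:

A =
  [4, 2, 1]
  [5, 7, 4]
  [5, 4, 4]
λ(A) = 3

Enumerate directed cycles and compute their means (weight / length). Sample:
  cycle 0 → 0: weight = 4, length = 1, mean = 4/1 ≈ 4.000
  cycle 1 → 1: weight = 7, length = 1, mean = 7/1 ≈ 7.000
  cycle 2 → 2: weight = 4, length = 1, mean = 4/1 ≈ 4.000
  cycle 0 → 1 → 0: weight = 7, length = 2, mean = 7/2 ≈ 3.500
  cycle 0 → 2 → 0: weight = 6, length = 2, mean = 6/2 ≈ 3.000
  cycle 1 → 0 → 1: weight = 7, length = 2, mean = 7/2 ≈ 3.500
Minimum mean = 3.000, attained e.g. along the cycle 0 → 2 → 0 with weight 6 and length 2. So λ(A) = 6/2 = 3.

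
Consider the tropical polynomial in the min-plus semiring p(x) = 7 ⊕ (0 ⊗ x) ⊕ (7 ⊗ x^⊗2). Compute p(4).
p(4) = 4

A tropical monomial a ⊗ x^⊗i evaluates to a + i · x. Evaluating each term at x = 4:
  Term 0 contributes 7 + 0 · 4 = 7
  Term 1 contributes 0 + 1 · 4 = 4
  Term 2 contributes 7 + 2 · 4 = 15
p(4) = ⊕ of these = min[7, 4, 15] = 4.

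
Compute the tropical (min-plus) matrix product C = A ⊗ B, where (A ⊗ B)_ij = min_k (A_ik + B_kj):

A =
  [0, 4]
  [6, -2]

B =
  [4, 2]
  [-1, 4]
A ⊗ B =
  [3, 2]
  [-3, 2]

Apply the min-plus product entry-by-entry:
  C[0][0] = min over k of (A[0][0] + B[0][0] = 0 + 4 = 4, A[0][1] + B[1][0] = 4 + -1 = 3) = 3 (attained at k = 1)
  C[0][1] = min over k of (A[0][0] + B[0][1] = 0 + 2 = 2, A[0][1] + B[1][1] = 4 + 4 = 8) = 2 (attained at k = 0)
  C[1][0] = min over k of (A[1][0] + B[0][0] = 6 + 4 = 10, A[1][1] + B[1][0] = -2 + -1 = -3) = -3 (attained at k = 1)
  C[1][1] = min over k of (A[1][0] + B[0][1] = 6 + 2 = 8, A[1][1] + B[1][1] = -2 + 4 = 2) = 2 (attained at k = 1)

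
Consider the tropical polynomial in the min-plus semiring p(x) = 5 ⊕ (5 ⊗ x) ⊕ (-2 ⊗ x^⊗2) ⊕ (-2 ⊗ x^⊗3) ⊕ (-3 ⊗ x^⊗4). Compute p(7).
p(7) = 5

A tropical monomial a ⊗ x^⊗i evaluates to a + i · x. Evaluating each term at x = 7:
  Term 0 contributes 5 + 0 · 7 = 5
  Term 1 contributes 5 + 1 · 7 = 12
  Term 2 contributes -2 + 2 · 7 = 12
  Term 3 contributes -2 + 3 · 7 = 19
  Term 4 contributes -3 + 4 · 7 = 25
p(7) = ⊕ of these = min[5, 12, 12, 19, 25] = 5.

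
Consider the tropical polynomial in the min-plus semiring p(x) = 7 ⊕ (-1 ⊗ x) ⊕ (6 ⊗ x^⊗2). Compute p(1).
p(1) = 0

A tropical monomial a ⊗ x^⊗i evaluates to a + i · x. Evaluating each term at x = 1:
  Term 0 contributes 7 + 0 · 1 = 7
  Term 1 contributes -1 + 1 · 1 = 0
  Term 2 contributes 6 + 2 · 1 = 8
p(1) = ⊕ of these = min[7, 0, 8] = 0.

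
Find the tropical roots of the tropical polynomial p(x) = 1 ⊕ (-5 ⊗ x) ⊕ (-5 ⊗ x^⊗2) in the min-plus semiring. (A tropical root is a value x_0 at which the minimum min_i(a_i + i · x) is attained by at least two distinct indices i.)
Roots: {0, 6}

Each tropical root is a break point of the lower envelope of the lines y = a_i + i · x (there are 3 lines, with slopes 0, 1, ..., 2). Only the lines that attain the minimum somewhere contribute to roots; other lines are dominated. Here the surviving (envelope) indices are i = 2, i = 1, i = 0.
Intersections between consecutive envelope lines give the roots: for adjacent envelope indices i < j the intersection is x = (a_i − a_j) / (j − i). Reading off the sorted break points: {0, 6}.
Verification: at each break x_0, at least two indices attain the minimum of min_i(a_i + i · x_0).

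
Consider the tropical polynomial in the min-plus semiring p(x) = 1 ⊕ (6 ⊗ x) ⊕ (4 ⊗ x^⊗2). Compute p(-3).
p(-3) = -2

A tropical monomial a ⊗ x^⊗i evaluates to a + i · x. Evaluating each term at x = -3:
  Term 0 contributes 1 + 0 · -3 = 1
  Term 1 contributes 6 + 1 · -3 = 3
  Term 2 contributes 4 + 2 · -3 = -2
p(-3) = ⊕ of these = min[1, 3, -2] = -2.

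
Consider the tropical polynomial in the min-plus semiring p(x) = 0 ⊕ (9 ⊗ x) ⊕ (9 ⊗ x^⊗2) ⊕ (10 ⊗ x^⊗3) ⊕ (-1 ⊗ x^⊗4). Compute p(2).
p(2) = 0

A tropical monomial a ⊗ x^⊗i evaluates to a + i · x. Evaluating each term at x = 2:
  Term 0 contributes 0 + 0 · 2 = 0
  Term 1 contributes 9 + 1 · 2 = 11
  Term 2 contributes 9 + 2 · 2 = 13
  Term 3 contributes 10 + 3 · 2 = 16
  Term 4 contributes -1 + 4 · 2 = 7
p(2) = ⊕ of these = min[0, 11, 13, 16, 7] = 0.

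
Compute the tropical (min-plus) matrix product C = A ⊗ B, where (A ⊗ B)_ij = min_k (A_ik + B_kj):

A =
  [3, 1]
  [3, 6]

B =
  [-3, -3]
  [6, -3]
A ⊗ B =
  [0, -2]
  [0, 0]

Apply the min-plus product entry-by-entry:
  C[0][0] = min over k of (A[0][0] + B[0][0] = 3 + -3 = 0, A[0][1] + B[1][0] = 1 + 6 = 7) = 0 (attained at k = 0)
  C[0][1] = min over k of (A[0][0] + B[0][1] = 3 + -3 = 0, A[0][1] + B[1][1] = 1 + -3 = -2) = -2 (attained at k = 1)
  C[1][0] = min over k of (A[1][0] + B[0][0] = 3 + -3 = 0, A[1][1] + B[1][0] = 6 + 6 = 12) = 0 (attained at k = 0)
  C[1][1] = min over k of (A[1][0] + B[0][1] = 3 + -3 = 0, A[1][1] + B[1][1] = 6 + -3 = 3) = 0 (attained at k = 0)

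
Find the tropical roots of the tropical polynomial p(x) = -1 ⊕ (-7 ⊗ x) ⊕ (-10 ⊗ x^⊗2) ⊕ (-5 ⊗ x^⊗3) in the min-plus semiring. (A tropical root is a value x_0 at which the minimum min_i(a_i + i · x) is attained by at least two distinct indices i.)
Roots: {-5, 3, 6}

Each tropical root is a break point of the lower envelope of the lines y = a_i + i · x (there are 4 lines, with slopes 0, 1, ..., 3). Only the lines that attain the minimum somewhere contribute to roots; other lines are dominated. Here the surviving (envelope) indices are i = 3, i = 2, i = 1, i = 0.
Intersections between consecutive envelope lines give the roots: for adjacent envelope indices i < j the intersection is x = (a_i − a_j) / (j − i). Reading off the sorted break points: {-5, 3, 6}.
Verification: at each break x_0, at least two indices attain the minimum of min_i(a_i + i · x_0).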